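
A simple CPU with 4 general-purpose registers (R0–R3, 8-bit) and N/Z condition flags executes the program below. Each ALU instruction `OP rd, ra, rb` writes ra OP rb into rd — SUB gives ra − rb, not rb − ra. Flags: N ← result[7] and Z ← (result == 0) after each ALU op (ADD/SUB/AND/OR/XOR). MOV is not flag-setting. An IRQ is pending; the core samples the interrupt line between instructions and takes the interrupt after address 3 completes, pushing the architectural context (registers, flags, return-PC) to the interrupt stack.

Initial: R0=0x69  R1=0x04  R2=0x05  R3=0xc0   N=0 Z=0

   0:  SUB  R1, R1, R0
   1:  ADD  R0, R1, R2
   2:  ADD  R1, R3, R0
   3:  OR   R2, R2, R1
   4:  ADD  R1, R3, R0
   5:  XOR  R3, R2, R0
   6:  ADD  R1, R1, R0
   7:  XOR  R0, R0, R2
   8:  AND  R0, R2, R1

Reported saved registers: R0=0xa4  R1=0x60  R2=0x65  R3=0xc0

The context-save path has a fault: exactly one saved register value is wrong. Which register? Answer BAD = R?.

after  0: R0=0x69 R1=0x9b R2=0x05 R3=0xc0  N=1 Z=0
after  1: R0=0xa0 R1=0x9b R2=0x05 R3=0xc0  N=1 Z=0
after  2: R0=0xa0 R1=0x60 R2=0x05 R3=0xc0  N=0 Z=0
after  3: R0=0xa0 R1=0x60 R2=0x65 R3=0xc0  N=0 Z=0
-- IRQ taken; context saved, return-PC = 4 --
mismatch: R0: reported 0xa4 vs actual 0xa0

BAD = R0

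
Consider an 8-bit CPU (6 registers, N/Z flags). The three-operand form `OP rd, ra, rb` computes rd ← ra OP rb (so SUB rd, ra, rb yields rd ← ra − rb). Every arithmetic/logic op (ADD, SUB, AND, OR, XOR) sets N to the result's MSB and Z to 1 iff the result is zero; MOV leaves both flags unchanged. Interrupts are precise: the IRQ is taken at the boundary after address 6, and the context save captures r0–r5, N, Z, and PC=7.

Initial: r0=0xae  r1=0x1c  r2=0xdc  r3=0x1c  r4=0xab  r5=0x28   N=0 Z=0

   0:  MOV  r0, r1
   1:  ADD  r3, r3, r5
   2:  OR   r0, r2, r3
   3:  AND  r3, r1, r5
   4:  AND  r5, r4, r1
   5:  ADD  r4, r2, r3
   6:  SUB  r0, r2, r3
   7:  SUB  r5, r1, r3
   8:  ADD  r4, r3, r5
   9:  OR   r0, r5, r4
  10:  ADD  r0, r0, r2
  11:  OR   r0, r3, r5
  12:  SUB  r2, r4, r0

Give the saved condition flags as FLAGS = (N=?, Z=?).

FLAGS = (N=1, Z=0)

after  0: r0=0x1c r1=0x1c r2=0xdc r3=0x1c r4=0xab r5=0x28  N=0 Z=0
after  1: r0=0x1c r1=0x1c r2=0xdc r3=0x44 r4=0xab r5=0x28  N=0 Z=0
after  2: r0=0xdc r1=0x1c r2=0xdc r3=0x44 r4=0xab r5=0x28  N=1 Z=0
after  3: r0=0xdc r1=0x1c r2=0xdc r3=0x08 r4=0xab r5=0x28  N=0 Z=0
after  4: r0=0xdc r1=0x1c r2=0xdc r3=0x08 r4=0xab r5=0x08  N=0 Z=0
after  5: r0=0xdc r1=0x1c r2=0xdc r3=0x08 r4=0xe4 r5=0x08  N=1 Z=0
after  6: r0=0xd4 r1=0x1c r2=0xdc r3=0x08 r4=0xe4 r5=0x08  N=1 Z=0
-- IRQ taken; context saved, return-PC = 7 --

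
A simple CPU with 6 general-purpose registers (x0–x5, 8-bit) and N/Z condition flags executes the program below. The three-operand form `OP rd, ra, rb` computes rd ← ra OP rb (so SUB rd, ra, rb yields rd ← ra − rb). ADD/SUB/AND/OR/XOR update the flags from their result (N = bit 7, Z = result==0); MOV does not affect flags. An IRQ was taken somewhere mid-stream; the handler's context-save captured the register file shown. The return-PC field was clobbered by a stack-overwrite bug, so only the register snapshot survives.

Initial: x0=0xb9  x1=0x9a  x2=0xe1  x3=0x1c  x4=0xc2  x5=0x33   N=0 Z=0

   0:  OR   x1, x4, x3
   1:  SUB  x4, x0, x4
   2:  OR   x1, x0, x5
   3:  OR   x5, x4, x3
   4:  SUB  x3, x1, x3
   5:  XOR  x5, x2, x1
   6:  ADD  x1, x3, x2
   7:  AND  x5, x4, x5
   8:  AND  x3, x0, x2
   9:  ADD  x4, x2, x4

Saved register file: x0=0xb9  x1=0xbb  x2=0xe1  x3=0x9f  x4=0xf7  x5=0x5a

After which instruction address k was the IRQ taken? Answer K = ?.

after  0: x0=0xb9 x1=0xde x2=0xe1 x3=0x1c x4=0xc2 x5=0x33  N=1 Z=0
after  1: x0=0xb9 x1=0xde x2=0xe1 x3=0x1c x4=0xf7 x5=0x33  N=1 Z=0
after  2: x0=0xb9 x1=0xbb x2=0xe1 x3=0x1c x4=0xf7 x5=0x33  N=1 Z=0
after  3: x0=0xb9 x1=0xbb x2=0xe1 x3=0x1c x4=0xf7 x5=0xff  N=1 Z=0
after  4: x0=0xb9 x1=0xbb x2=0xe1 x3=0x9f x4=0xf7 x5=0xff  N=1 Z=0
after  5: x0=0xb9 x1=0xbb x2=0xe1 x3=0x9f x4=0xf7 x5=0x5a  N=0 Z=0
-- IRQ taken; context saved, return-PC = 6 --

K = 5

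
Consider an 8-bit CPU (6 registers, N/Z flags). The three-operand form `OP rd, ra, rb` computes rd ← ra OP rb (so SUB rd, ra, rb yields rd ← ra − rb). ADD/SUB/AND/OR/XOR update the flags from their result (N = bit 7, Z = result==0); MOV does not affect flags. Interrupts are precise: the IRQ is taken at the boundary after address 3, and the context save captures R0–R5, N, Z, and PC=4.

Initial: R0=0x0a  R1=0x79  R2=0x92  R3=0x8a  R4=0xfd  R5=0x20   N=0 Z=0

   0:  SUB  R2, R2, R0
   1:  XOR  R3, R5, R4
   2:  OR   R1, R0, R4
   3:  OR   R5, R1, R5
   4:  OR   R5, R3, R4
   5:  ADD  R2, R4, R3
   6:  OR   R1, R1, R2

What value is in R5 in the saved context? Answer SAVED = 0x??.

after  0: R0=0x0a R1=0x79 R2=0x88 R3=0x8a R4=0xfd R5=0x20  N=1 Z=0
after  1: R0=0x0a R1=0x79 R2=0x88 R3=0xdd R4=0xfd R5=0x20  N=1 Z=0
after  2: R0=0x0a R1=0xff R2=0x88 R3=0xdd R4=0xfd R5=0x20  N=1 Z=0
after  3: R0=0x0a R1=0xff R2=0x88 R3=0xdd R4=0xfd R5=0xff  N=1 Z=0
-- IRQ taken; context saved, return-PC = 4 --

SAVED = 0xff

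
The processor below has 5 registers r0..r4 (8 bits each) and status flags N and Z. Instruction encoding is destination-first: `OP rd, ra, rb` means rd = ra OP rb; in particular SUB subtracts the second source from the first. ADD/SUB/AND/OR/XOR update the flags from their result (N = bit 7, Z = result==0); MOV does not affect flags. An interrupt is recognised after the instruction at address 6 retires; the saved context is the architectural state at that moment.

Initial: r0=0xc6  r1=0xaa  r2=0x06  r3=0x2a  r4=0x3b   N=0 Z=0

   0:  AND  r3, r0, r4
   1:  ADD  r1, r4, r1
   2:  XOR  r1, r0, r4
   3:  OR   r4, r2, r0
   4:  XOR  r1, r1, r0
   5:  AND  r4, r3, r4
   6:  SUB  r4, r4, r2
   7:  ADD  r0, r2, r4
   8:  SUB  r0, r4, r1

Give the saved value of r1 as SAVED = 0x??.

SAVED = 0x3b

after  0: r0=0xc6 r1=0xaa r2=0x06 r3=0x02 r4=0x3b  N=0 Z=0
after  1: r0=0xc6 r1=0xe5 r2=0x06 r3=0x02 r4=0x3b  N=1 Z=0
after  2: r0=0xc6 r1=0xfd r2=0x06 r3=0x02 r4=0x3b  N=1 Z=0
after  3: r0=0xc6 r1=0xfd r2=0x06 r3=0x02 r4=0xc6  N=1 Z=0
after  4: r0=0xc6 r1=0x3b r2=0x06 r3=0x02 r4=0xc6  N=0 Z=0
after  5: r0=0xc6 r1=0x3b r2=0x06 r3=0x02 r4=0x02  N=0 Z=0
after  6: r0=0xc6 r1=0x3b r2=0x06 r3=0x02 r4=0xfc  N=1 Z=0
-- IRQ taken; context saved, return-PC = 7 --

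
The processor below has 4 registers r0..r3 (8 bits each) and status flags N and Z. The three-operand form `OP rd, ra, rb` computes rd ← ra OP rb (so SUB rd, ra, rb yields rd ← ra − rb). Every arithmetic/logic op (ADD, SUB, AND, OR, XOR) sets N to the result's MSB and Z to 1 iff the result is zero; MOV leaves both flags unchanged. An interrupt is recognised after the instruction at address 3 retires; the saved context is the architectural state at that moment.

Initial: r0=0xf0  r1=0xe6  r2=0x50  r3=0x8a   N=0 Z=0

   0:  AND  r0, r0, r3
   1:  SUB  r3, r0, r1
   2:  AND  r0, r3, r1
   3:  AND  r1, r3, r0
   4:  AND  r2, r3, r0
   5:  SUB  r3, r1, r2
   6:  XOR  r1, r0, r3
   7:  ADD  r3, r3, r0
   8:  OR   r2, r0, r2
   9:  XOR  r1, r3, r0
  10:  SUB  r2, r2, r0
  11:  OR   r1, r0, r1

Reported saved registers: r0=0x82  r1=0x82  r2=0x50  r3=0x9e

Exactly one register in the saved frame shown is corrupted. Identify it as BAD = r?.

BAD = r3

after  0: r0=0x80 r1=0xe6 r2=0x50 r3=0x8a  N=1 Z=0
after  1: r0=0x80 r1=0xe6 r2=0x50 r3=0x9a  N=1 Z=0
after  2: r0=0x82 r1=0xe6 r2=0x50 r3=0x9a  N=1 Z=0
after  3: r0=0x82 r1=0x82 r2=0x50 r3=0x9a  N=1 Z=0
-- IRQ taken; context saved, return-PC = 4 --
mismatch: r3: reported 0x9e vs actual 0x9a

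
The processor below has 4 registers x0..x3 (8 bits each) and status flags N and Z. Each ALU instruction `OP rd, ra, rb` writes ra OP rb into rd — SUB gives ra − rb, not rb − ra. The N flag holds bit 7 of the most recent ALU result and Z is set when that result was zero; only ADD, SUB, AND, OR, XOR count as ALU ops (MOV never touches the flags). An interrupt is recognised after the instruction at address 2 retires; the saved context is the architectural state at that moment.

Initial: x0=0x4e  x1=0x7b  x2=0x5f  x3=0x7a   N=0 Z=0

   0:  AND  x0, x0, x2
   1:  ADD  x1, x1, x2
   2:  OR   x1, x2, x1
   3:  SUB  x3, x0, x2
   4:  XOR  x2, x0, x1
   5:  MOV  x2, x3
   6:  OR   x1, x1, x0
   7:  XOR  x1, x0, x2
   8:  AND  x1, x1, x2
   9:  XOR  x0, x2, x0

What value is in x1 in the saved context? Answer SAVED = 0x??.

SAVED = 0xdf

after  0: x0=0x4e x1=0x7b x2=0x5f x3=0x7a  N=0 Z=0
after  1: x0=0x4e x1=0xda x2=0x5f x3=0x7a  N=1 Z=0
after  2: x0=0x4e x1=0xdf x2=0x5f x3=0x7a  N=1 Z=0
-- IRQ taken; context saved, return-PC = 3 --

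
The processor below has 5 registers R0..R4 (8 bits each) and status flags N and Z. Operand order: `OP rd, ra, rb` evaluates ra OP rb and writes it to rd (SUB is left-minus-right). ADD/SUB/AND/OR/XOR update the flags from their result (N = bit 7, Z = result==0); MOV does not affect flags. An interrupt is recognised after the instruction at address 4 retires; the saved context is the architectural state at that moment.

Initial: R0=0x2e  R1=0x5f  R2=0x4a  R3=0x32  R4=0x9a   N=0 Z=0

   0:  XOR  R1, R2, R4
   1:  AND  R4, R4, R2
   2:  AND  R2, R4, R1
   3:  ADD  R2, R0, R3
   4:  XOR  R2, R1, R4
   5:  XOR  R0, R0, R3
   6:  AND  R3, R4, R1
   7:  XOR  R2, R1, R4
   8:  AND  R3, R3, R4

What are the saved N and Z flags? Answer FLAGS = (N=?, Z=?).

after  0: R0=0x2e R1=0xd0 R2=0x4a R3=0x32 R4=0x9a  N=1 Z=0
after  1: R0=0x2e R1=0xd0 R2=0x4a R3=0x32 R4=0x0a  N=0 Z=0
after  2: R0=0x2e R1=0xd0 R2=0x00 R3=0x32 R4=0x0a  N=0 Z=1
after  3: R0=0x2e R1=0xd0 R2=0x60 R3=0x32 R4=0x0a  N=0 Z=0
after  4: R0=0x2e R1=0xd0 R2=0xda R3=0x32 R4=0x0a  N=1 Z=0
-- IRQ taken; context saved, return-PC = 5 --

FLAGS = (N=1, Z=0)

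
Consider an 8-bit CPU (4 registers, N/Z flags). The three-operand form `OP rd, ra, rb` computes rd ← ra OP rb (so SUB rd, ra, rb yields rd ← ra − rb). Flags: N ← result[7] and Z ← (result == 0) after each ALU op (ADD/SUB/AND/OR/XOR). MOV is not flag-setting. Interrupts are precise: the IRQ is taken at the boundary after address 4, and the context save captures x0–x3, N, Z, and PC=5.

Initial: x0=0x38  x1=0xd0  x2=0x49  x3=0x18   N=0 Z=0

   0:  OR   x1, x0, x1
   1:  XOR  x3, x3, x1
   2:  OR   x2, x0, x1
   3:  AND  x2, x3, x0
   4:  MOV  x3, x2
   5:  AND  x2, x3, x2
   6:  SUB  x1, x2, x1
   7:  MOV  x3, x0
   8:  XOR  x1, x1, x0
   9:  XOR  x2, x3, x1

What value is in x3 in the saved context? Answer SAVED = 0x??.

after  0: x0=0x38 x1=0xf8 x2=0x49 x3=0x18  N=1 Z=0
after  1: x0=0x38 x1=0xf8 x2=0x49 x3=0xe0  N=1 Z=0
after  2: x0=0x38 x1=0xf8 x2=0xf8 x3=0xe0  N=1 Z=0
after  3: x0=0x38 x1=0xf8 x2=0x20 x3=0xe0  N=0 Z=0
after  4: x0=0x38 x1=0xf8 x2=0x20 x3=0x20  N=0 Z=0
-- IRQ taken; context saved, return-PC = 5 --

SAVED = 0x20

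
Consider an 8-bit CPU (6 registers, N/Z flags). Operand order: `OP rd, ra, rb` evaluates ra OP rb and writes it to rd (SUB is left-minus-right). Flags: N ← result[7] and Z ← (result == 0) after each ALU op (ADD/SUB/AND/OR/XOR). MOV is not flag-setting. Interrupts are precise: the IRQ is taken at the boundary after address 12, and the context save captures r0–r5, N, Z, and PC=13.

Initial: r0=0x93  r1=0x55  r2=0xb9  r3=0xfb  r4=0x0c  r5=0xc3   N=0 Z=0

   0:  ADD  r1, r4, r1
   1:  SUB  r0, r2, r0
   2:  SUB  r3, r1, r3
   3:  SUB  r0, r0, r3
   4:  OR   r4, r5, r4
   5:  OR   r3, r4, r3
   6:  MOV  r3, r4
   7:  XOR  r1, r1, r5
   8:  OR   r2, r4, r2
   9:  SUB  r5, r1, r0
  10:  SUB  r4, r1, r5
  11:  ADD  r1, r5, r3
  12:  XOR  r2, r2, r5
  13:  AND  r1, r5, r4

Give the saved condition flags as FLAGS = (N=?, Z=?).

after  0: r0=0x93 r1=0x61 r2=0xb9 r3=0xfb r4=0x0c r5=0xc3  N=0 Z=0
after  1: r0=0x26 r1=0x61 r2=0xb9 r3=0xfb r4=0x0c r5=0xc3  N=0 Z=0
after  2: r0=0x26 r1=0x61 r2=0xb9 r3=0x66 r4=0x0c r5=0xc3  N=0 Z=0
after  3: r0=0xc0 r1=0x61 r2=0xb9 r3=0x66 r4=0x0c r5=0xc3  N=1 Z=0
after  4: r0=0xc0 r1=0x61 r2=0xb9 r3=0x66 r4=0xcf r5=0xc3  N=1 Z=0
after  5: r0=0xc0 r1=0x61 r2=0xb9 r3=0xef r4=0xcf r5=0xc3  N=1 Z=0
after  6: r0=0xc0 r1=0x61 r2=0xb9 r3=0xcf r4=0xcf r5=0xc3  N=1 Z=0
after  7: r0=0xc0 r1=0xa2 r2=0xb9 r3=0xcf r4=0xcf r5=0xc3  N=1 Z=0
after  8: r0=0xc0 r1=0xa2 r2=0xff r3=0xcf r4=0xcf r5=0xc3  N=1 Z=0
after  9: r0=0xc0 r1=0xa2 r2=0xff r3=0xcf r4=0xcf r5=0xe2  N=1 Z=0
after 10: r0=0xc0 r1=0xa2 r2=0xff r3=0xcf r4=0xc0 r5=0xe2  N=1 Z=0
after 11: r0=0xc0 r1=0xb1 r2=0xff r3=0xcf r4=0xc0 r5=0xe2  N=1 Z=0
after 12: r0=0xc0 r1=0xb1 r2=0x1d r3=0xcf r4=0xc0 r5=0xe2  N=0 Z=0
-- IRQ taken; context saved, return-PC = 13 --

FLAGS = (N=0, Z=0)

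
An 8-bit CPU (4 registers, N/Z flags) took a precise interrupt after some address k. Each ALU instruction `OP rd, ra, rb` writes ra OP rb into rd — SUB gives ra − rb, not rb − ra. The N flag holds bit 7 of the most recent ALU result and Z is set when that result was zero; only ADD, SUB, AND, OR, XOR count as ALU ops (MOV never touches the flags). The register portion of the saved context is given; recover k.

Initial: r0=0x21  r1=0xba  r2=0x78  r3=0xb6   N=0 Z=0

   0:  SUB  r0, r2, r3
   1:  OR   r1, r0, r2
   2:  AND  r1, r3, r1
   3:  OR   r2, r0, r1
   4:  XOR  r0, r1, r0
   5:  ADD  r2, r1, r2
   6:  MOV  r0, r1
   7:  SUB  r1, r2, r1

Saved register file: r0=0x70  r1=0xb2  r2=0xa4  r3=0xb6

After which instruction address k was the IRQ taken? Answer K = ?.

K = 5

after  0: r0=0xc2 r1=0xba r2=0x78 r3=0xb6  N=1 Z=0
after  1: r0=0xc2 r1=0xfa r2=0x78 r3=0xb6  N=1 Z=0
after  2: r0=0xc2 r1=0xb2 r2=0x78 r3=0xb6  N=1 Z=0
after  3: r0=0xc2 r1=0xb2 r2=0xf2 r3=0xb6  N=1 Z=0
after  4: r0=0x70 r1=0xb2 r2=0xf2 r3=0xb6  N=0 Z=0
after  5: r0=0x70 r1=0xb2 r2=0xa4 r3=0xb6  N=1 Z=0
-- IRQ taken; context saved, return-PC = 6 --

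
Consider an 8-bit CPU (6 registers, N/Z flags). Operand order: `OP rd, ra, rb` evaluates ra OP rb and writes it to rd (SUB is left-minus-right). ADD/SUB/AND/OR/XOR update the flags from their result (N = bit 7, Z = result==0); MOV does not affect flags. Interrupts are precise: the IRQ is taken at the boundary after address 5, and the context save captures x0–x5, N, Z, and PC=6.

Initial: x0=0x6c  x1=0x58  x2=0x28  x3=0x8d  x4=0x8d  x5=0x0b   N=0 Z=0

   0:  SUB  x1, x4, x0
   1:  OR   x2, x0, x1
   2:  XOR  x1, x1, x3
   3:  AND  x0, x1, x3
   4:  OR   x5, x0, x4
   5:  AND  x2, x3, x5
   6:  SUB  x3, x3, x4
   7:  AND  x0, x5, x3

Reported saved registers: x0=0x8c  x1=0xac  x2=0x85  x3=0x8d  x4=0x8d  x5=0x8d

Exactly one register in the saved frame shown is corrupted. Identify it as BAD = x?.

BAD = x2

after  0: x0=0x6c x1=0x21 x2=0x28 x3=0x8d x4=0x8d x5=0x0b  N=0 Z=0
after  1: x0=0x6c x1=0x21 x2=0x6d x3=0x8d x4=0x8d x5=0x0b  N=0 Z=0
after  2: x0=0x6c x1=0xac x2=0x6d x3=0x8d x4=0x8d x5=0x0b  N=1 Z=0
after  3: x0=0x8c x1=0xac x2=0x6d x3=0x8d x4=0x8d x5=0x0b  N=1 Z=0
after  4: x0=0x8c x1=0xac x2=0x6d x3=0x8d x4=0x8d x5=0x8d  N=1 Z=0
after  5: x0=0x8c x1=0xac x2=0x8d x3=0x8d x4=0x8d x5=0x8d  N=1 Z=0
-- IRQ taken; context saved, return-PC = 6 --
mismatch: x2: reported 0x85 vs actual 0x8d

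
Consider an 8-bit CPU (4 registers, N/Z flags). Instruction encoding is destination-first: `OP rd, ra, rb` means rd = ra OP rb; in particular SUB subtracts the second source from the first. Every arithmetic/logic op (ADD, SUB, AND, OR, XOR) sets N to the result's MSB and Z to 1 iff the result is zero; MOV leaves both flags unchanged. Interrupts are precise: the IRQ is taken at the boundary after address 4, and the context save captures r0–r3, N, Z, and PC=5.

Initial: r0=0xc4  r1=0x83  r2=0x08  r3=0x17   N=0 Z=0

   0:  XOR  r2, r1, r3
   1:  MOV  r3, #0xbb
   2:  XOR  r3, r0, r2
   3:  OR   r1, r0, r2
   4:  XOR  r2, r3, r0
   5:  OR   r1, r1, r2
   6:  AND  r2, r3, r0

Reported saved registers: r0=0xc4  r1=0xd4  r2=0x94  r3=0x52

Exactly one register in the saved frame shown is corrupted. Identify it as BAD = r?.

BAD = r3

after  0: r0=0xc4 r1=0x83 r2=0x94 r3=0x17  N=1 Z=0
after  1: r0=0xc4 r1=0x83 r2=0x94 r3=0xbb  N=1 Z=0
after  2: r0=0xc4 r1=0x83 r2=0x94 r3=0x50  N=0 Z=0
after  3: r0=0xc4 r1=0xd4 r2=0x94 r3=0x50  N=1 Z=0
after  4: r0=0xc4 r1=0xd4 r2=0x94 r3=0x50  N=1 Z=0
-- IRQ taken; context saved, return-PC = 5 --
mismatch: r3: reported 0x52 vs actual 0x50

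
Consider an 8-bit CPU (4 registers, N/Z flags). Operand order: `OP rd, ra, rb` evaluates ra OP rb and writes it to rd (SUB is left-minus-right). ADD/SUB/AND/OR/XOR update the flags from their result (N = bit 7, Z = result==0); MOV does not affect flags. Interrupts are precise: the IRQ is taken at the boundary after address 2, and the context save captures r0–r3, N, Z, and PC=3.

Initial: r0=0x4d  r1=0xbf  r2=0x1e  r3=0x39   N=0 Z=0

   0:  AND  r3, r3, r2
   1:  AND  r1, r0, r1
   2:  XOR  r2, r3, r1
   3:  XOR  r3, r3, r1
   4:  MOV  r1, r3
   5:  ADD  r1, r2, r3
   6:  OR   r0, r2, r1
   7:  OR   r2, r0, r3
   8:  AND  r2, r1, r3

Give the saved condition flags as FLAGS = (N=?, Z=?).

FLAGS = (N=0, Z=0)

after  0: r0=0x4d r1=0xbf r2=0x1e r3=0x18  N=0 Z=0
after  1: r0=0x4d r1=0x0d r2=0x1e r3=0x18  N=0 Z=0
after  2: r0=0x4d r1=0x0d r2=0x15 r3=0x18  N=0 Z=0
-- IRQ taken; context saved, return-PC = 3 --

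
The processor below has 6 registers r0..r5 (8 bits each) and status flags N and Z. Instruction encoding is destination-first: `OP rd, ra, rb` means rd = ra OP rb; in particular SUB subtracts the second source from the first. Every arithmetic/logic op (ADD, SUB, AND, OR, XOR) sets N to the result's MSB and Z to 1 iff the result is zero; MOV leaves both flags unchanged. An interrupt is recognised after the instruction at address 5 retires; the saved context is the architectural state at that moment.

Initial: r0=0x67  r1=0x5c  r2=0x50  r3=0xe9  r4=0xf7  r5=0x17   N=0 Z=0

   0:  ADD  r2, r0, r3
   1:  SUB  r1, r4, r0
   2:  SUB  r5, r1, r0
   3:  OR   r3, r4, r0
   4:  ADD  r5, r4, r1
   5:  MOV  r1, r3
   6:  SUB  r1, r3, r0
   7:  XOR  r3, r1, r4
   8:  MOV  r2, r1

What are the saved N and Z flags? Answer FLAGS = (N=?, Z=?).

after  0: r0=0x67 r1=0x5c r2=0x50 r3=0xe9 r4=0xf7 r5=0x17  N=0 Z=0
after  1: r0=0x67 r1=0x90 r2=0x50 r3=0xe9 r4=0xf7 r5=0x17  N=1 Z=0
after  2: r0=0x67 r1=0x90 r2=0x50 r3=0xe9 r4=0xf7 r5=0x29  N=0 Z=0
after  3: r0=0x67 r1=0x90 r2=0x50 r3=0xf7 r4=0xf7 r5=0x29  N=1 Z=0
after  4: r0=0x67 r1=0x90 r2=0x50 r3=0xf7 r4=0xf7 r5=0x87  N=1 Z=0
after  5: r0=0x67 r1=0xf7 r2=0x50 r3=0xf7 r4=0xf7 r5=0x87  N=1 Z=0
-- IRQ taken; context saved, return-PC = 6 --

FLAGS = (N=1, Z=0)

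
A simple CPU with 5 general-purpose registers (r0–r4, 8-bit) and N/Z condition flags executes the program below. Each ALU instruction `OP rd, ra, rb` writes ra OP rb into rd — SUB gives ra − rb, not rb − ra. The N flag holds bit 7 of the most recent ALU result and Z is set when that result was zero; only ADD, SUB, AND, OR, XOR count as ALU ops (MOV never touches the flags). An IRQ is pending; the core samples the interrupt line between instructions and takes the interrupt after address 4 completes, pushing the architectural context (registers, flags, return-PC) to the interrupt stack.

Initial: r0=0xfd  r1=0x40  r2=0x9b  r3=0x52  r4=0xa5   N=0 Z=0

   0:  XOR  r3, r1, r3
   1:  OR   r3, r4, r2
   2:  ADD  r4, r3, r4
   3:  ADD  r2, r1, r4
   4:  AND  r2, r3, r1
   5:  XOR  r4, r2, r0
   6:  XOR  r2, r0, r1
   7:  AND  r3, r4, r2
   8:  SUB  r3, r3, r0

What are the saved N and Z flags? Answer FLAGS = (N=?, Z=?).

after  0: r0=0xfd r1=0x40 r2=0x9b r3=0x12 r4=0xa5  N=0 Z=0
after  1: r0=0xfd r1=0x40 r2=0x9b r3=0xbf r4=0xa5  N=1 Z=0
after  2: r0=0xfd r1=0x40 r2=0x9b r3=0xbf r4=0x64  N=0 Z=0
after  3: r0=0xfd r1=0x40 r2=0xa4 r3=0xbf r4=0x64  N=1 Z=0
after  4: r0=0xfd r1=0x40 r2=0x00 r3=0xbf r4=0x64  N=0 Z=1
-- IRQ taken; context saved, return-PC = 5 --

FLAGS = (N=0, Z=1)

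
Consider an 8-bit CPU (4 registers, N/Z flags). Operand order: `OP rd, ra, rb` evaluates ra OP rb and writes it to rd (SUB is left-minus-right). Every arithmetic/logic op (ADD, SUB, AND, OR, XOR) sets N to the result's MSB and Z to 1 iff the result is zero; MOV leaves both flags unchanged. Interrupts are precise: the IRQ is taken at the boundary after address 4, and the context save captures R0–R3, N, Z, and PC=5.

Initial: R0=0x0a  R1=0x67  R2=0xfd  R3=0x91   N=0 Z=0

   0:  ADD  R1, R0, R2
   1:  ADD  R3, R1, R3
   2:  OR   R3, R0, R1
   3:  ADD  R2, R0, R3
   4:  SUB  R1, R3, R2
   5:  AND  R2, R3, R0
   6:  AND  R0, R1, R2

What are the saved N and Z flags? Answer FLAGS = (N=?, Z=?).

after  0: R0=0x0a R1=0x07 R2=0xfd R3=0x91  N=0 Z=0
after  1: R0=0x0a R1=0x07 R2=0xfd R3=0x98  N=1 Z=0
after  2: R0=0x0a R1=0x07 R2=0xfd R3=0x0f  N=0 Z=0
after  3: R0=0x0a R1=0x07 R2=0x19 R3=0x0f  N=0 Z=0
after  4: R0=0x0a R1=0xf6 R2=0x19 R3=0x0f  N=1 Z=0
-- IRQ taken; context saved, return-PC = 5 --

FLAGS = (N=1, Z=0)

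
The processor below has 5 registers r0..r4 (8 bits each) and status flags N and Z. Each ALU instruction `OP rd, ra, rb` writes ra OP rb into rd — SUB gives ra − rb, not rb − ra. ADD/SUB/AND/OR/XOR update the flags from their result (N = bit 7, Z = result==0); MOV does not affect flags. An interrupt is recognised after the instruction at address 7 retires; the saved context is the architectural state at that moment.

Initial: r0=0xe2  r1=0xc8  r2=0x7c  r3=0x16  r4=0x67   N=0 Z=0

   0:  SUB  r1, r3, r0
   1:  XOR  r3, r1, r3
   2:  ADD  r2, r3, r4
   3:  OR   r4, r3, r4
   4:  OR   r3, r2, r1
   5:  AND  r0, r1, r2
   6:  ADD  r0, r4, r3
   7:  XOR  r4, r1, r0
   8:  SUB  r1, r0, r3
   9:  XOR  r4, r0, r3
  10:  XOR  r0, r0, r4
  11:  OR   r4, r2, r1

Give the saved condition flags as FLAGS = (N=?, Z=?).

FLAGS = (N=0, Z=0)

after  0: r0=0xe2 r1=0x34 r2=0x7c r3=0x16 r4=0x67  N=0 Z=0
after  1: r0=0xe2 r1=0x34 r2=0x7c r3=0x22 r4=0x67  N=0 Z=0
after  2: r0=0xe2 r1=0x34 r2=0x89 r3=0x22 r4=0x67  N=1 Z=0
after  3: r0=0xe2 r1=0x34 r2=0x89 r3=0x22 r4=0x67  N=0 Z=0
after  4: r0=0xe2 r1=0x34 r2=0x89 r3=0xbd r4=0x67  N=1 Z=0
after  5: r0=0x00 r1=0x34 r2=0x89 r3=0xbd r4=0x67  N=0 Z=1
after  6: r0=0x24 r1=0x34 r2=0x89 r3=0xbd r4=0x67  N=0 Z=0
after  7: r0=0x24 r1=0x34 r2=0x89 r3=0xbd r4=0x10  N=0 Z=0
-- IRQ taken; context saved, return-PC = 8 --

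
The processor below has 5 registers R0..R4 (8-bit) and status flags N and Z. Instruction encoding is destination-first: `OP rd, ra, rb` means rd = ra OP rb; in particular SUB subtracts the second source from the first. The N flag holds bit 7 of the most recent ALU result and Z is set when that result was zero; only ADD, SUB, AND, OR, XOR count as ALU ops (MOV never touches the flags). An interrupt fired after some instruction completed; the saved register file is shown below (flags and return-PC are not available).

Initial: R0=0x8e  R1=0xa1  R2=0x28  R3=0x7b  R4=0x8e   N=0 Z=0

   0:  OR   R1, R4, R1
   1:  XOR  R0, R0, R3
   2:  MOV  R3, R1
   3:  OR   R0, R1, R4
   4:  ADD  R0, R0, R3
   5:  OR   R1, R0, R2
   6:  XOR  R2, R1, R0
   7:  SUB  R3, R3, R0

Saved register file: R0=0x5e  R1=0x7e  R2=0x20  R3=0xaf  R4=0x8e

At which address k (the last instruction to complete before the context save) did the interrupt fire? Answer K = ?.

after  0: R0=0x8e R1=0xaf R2=0x28 R3=0x7b R4=0x8e  N=1 Z=0
after  1: R0=0xf5 R1=0xaf R2=0x28 R3=0x7b R4=0x8e  N=1 Z=0
after  2: R0=0xf5 R1=0xaf R2=0x28 R3=0xaf R4=0x8e  N=1 Z=0
after  3: R0=0xaf R1=0xaf R2=0x28 R3=0xaf R4=0x8e  N=1 Z=0
after  4: R0=0x5e R1=0xaf R2=0x28 R3=0xaf R4=0x8e  N=0 Z=0
after  5: R0=0x5e R1=0x7e R2=0x28 R3=0xaf R4=0x8e  N=0 Z=0
after  6: R0=0x5e R1=0x7e R2=0x20 R3=0xaf R4=0x8e  N=0 Z=0
-- IRQ taken; context saved, return-PC = 7 --

K = 6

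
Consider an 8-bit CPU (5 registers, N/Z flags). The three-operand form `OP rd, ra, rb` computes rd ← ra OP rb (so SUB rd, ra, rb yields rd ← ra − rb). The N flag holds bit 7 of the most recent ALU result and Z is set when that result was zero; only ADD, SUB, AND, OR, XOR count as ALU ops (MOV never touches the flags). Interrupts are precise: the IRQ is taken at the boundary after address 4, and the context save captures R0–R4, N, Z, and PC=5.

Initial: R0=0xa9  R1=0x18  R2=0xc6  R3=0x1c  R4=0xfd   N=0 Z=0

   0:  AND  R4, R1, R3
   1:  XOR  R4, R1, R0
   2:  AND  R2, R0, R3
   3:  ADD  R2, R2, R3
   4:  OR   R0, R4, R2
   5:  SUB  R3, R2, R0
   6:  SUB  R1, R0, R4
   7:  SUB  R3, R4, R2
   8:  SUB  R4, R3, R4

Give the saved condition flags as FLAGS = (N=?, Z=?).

FLAGS = (N=1, Z=0)

after  0: R0=0xa9 R1=0x18 R2=0xc6 R3=0x1c R4=0x18  N=0 Z=0
after  1: R0=0xa9 R1=0x18 R2=0xc6 R3=0x1c R4=0xb1  N=1 Z=0
after  2: R0=0xa9 R1=0x18 R2=0x08 R3=0x1c R4=0xb1  N=0 Z=0
after  3: R0=0xa9 R1=0x18 R2=0x24 R3=0x1c R4=0xb1  N=0 Z=0
after  4: R0=0xb5 R1=0x18 R2=0x24 R3=0x1c R4=0xb1  N=1 Z=0
-- IRQ taken; context saved, return-PC = 5 --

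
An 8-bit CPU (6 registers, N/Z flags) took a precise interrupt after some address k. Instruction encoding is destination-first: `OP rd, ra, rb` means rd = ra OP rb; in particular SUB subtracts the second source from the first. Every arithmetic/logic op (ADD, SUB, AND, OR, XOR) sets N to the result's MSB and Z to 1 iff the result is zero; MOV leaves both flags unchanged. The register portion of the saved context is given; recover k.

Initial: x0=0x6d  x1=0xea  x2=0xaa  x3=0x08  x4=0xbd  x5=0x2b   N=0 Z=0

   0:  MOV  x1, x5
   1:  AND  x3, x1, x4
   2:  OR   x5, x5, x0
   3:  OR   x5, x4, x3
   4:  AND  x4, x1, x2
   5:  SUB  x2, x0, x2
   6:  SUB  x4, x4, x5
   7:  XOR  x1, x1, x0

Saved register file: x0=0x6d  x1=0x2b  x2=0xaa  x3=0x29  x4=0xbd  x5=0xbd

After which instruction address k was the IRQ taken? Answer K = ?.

K = 3

after  0: x0=0x6d x1=0x2b x2=0xaa x3=0x08 x4=0xbd x5=0x2b  N=0 Z=0
after  1: x0=0x6d x1=0x2b x2=0xaa x3=0x29 x4=0xbd x5=0x2b  N=0 Z=0
after  2: x0=0x6d x1=0x2b x2=0xaa x3=0x29 x4=0xbd x5=0x6f  N=0 Z=0
after  3: x0=0x6d x1=0x2b x2=0xaa x3=0x29 x4=0xbd x5=0xbd  N=1 Z=0
-- IRQ taken; context saved, return-PC = 4 --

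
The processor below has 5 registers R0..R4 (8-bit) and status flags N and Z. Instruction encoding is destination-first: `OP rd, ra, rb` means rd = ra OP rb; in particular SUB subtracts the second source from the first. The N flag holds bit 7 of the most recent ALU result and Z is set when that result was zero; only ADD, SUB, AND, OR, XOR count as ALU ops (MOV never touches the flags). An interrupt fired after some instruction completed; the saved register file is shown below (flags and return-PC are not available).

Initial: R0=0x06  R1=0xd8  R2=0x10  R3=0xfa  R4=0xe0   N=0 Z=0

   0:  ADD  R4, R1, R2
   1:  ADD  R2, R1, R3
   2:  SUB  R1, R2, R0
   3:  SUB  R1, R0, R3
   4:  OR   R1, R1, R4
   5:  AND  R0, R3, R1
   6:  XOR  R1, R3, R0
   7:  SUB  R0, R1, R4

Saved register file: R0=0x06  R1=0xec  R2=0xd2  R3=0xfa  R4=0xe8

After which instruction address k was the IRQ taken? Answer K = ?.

after  0: R0=0x06 R1=0xd8 R2=0x10 R3=0xfa R4=0xe8  N=1 Z=0
after  1: R0=0x06 R1=0xd8 R2=0xd2 R3=0xfa R4=0xe8  N=1 Z=0
after  2: R0=0x06 R1=0xcc R2=0xd2 R3=0xfa R4=0xe8  N=1 Z=0
after  3: R0=0x06 R1=0x0c R2=0xd2 R3=0xfa R4=0xe8  N=0 Z=0
after  4: R0=0x06 R1=0xec R2=0xd2 R3=0xfa R4=0xe8  N=1 Z=0
-- IRQ taken; context saved, return-PC = 5 --

K = 4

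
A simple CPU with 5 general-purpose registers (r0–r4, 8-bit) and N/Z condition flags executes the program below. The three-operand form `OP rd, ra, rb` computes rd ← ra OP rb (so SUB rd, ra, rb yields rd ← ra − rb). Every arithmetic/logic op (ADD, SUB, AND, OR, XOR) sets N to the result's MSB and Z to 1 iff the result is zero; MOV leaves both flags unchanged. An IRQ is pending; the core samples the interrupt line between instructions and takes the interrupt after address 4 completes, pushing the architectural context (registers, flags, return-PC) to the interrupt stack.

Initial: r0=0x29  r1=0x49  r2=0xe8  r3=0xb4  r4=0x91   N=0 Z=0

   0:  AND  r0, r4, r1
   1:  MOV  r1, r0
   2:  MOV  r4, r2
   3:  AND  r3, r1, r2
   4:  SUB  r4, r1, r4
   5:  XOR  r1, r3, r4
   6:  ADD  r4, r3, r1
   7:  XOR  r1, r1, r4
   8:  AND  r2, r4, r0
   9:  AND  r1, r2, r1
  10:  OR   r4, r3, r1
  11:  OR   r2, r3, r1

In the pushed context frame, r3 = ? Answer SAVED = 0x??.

SAVED = 0x00

after  0: r0=0x01 r1=0x49 r2=0xe8 r3=0xb4 r4=0x91  N=0 Z=0
after  1: r0=0x01 r1=0x01 r2=0xe8 r3=0xb4 r4=0x91  N=0 Z=0
after  2: r0=0x01 r1=0x01 r2=0xe8 r3=0xb4 r4=0xe8  N=0 Z=0
after  3: r0=0x01 r1=0x01 r2=0xe8 r3=0x00 r4=0xe8  N=0 Z=1
after  4: r0=0x01 r1=0x01 r2=0xe8 r3=0x00 r4=0x19  N=0 Z=0
-- IRQ taken; context saved, return-PC = 5 --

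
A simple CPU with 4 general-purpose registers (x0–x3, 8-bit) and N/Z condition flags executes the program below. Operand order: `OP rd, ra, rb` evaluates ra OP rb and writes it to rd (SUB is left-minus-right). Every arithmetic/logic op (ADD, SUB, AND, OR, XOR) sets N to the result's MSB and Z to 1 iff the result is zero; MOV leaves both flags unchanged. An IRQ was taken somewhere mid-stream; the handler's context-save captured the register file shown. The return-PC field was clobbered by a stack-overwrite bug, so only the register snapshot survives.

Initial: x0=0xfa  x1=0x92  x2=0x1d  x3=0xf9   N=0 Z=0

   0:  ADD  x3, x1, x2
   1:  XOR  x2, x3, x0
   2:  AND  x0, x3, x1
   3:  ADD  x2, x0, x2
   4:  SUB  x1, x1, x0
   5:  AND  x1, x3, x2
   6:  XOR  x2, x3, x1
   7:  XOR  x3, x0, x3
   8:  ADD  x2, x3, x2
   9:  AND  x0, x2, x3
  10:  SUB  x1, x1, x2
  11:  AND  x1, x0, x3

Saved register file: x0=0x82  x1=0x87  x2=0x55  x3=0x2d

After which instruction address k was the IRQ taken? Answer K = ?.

K = 8

after  0: x0=0xfa x1=0x92 x2=0x1d x3=0xaf  N=1 Z=0
after  1: x0=0xfa x1=0x92 x2=0x55 x3=0xaf  N=0 Z=0
after  2: x0=0x82 x1=0x92 x2=0x55 x3=0xaf  N=1 Z=0
after  3: x0=0x82 x1=0x92 x2=0xd7 x3=0xaf  N=1 Z=0
after  4: x0=0x82 x1=0x10 x2=0xd7 x3=0xaf  N=0 Z=0
after  5: x0=0x82 x1=0x87 x2=0xd7 x3=0xaf  N=1 Z=0
after  6: x0=0x82 x1=0x87 x2=0x28 x3=0xaf  N=0 Z=0
after  7: x0=0x82 x1=0x87 x2=0x28 x3=0x2d  N=0 Z=0
after  8: x0=0x82 x1=0x87 x2=0x55 x3=0x2d  N=0 Z=0
-- IRQ taken; context saved, return-PC = 9 --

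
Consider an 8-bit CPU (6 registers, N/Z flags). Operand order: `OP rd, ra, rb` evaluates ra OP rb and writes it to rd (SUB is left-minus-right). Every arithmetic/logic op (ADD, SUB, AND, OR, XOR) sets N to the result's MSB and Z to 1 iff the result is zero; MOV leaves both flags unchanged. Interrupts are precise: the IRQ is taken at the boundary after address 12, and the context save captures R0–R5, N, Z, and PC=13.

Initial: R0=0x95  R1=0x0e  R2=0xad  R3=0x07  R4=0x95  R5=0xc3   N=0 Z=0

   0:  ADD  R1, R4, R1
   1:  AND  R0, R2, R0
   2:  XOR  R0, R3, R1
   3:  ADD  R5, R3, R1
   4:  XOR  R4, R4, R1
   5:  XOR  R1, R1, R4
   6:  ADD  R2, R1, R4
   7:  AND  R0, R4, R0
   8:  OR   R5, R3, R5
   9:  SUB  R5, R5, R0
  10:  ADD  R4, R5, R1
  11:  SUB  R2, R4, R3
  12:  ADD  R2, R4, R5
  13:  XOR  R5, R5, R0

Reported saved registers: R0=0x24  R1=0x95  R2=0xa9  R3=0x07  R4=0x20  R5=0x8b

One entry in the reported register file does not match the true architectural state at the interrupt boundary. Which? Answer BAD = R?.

BAD = R2

after  0: R0=0x95 R1=0xa3 R2=0xad R3=0x07 R4=0x95 R5=0xc3  N=1 Z=0
after  1: R0=0x85 R1=0xa3 R2=0xad R3=0x07 R4=0x95 R5=0xc3  N=1 Z=0
after  2: R0=0xa4 R1=0xa3 R2=0xad R3=0x07 R4=0x95 R5=0xc3  N=1 Z=0
after  3: R0=0xa4 R1=0xa3 R2=0xad R3=0x07 R4=0x95 R5=0xaa  N=1 Z=0
after  4: R0=0xa4 R1=0xa3 R2=0xad R3=0x07 R4=0x36 R5=0xaa  N=0 Z=0
after  5: R0=0xa4 R1=0x95 R2=0xad R3=0x07 R4=0x36 R5=0xaa  N=1 Z=0
after  6: R0=0xa4 R1=0x95 R2=0xcb R3=0x07 R4=0x36 R5=0xaa  N=1 Z=0
after  7: R0=0x24 R1=0x95 R2=0xcb R3=0x07 R4=0x36 R5=0xaa  N=0 Z=0
after  8: R0=0x24 R1=0x95 R2=0xcb R3=0x07 R4=0x36 R5=0xaf  N=1 Z=0
after  9: R0=0x24 R1=0x95 R2=0xcb R3=0x07 R4=0x36 R5=0x8b  N=1 Z=0
after 10: R0=0x24 R1=0x95 R2=0xcb R3=0x07 R4=0x20 R5=0x8b  N=0 Z=0
after 11: R0=0x24 R1=0x95 R2=0x19 R3=0x07 R4=0x20 R5=0x8b  N=0 Z=0
after 12: R0=0x24 R1=0x95 R2=0xab R3=0x07 R4=0x20 R5=0x8b  N=1 Z=0
-- IRQ taken; context saved, return-PC = 13 --
mismatch: R2: reported 0xa9 vs actual 0xab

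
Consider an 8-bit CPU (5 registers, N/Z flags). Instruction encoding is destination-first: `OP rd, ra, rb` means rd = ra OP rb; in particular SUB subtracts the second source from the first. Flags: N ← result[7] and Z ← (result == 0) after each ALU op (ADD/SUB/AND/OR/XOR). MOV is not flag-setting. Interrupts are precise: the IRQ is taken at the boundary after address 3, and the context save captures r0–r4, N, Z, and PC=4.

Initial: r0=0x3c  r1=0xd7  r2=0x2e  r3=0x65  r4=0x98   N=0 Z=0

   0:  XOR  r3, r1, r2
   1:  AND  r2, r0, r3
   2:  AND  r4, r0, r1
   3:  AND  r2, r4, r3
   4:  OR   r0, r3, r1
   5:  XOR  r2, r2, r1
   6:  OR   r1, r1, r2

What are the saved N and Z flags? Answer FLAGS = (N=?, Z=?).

FLAGS = (N=0, Z=0)

after  0: r0=0x3c r1=0xd7 r2=0x2e r3=0xf9 r4=0x98  N=1 Z=0
after  1: r0=0x3c r1=0xd7 r2=0x38 r3=0xf9 r4=0x98  N=0 Z=0
after  2: r0=0x3c r1=0xd7 r2=0x38 r3=0xf9 r4=0x14  N=0 Z=0
after  3: r0=0x3c r1=0xd7 r2=0x10 r3=0xf9 r4=0x14  N=0 Z=0
-- IRQ taken; context saved, return-PC = 4 --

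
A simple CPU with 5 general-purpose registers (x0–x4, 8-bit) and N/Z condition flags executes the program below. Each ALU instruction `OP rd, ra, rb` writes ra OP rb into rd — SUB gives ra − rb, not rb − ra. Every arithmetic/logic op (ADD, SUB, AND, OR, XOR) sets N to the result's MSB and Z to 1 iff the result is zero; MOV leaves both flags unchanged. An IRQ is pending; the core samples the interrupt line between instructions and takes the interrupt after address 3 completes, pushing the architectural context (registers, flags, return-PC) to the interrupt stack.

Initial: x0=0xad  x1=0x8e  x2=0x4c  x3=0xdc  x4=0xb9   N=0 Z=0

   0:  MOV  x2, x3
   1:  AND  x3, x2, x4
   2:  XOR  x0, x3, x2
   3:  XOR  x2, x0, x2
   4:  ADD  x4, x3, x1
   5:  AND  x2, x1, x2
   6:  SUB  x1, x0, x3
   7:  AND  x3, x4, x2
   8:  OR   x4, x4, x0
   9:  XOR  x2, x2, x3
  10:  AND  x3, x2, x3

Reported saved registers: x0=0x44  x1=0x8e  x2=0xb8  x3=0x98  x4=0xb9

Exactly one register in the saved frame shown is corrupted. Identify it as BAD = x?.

BAD = x2

after  0: x0=0xad x1=0x8e x2=0xdc x3=0xdc x4=0xb9  N=0 Z=0
after  1: x0=0xad x1=0x8e x2=0xdc x3=0x98 x4=0xb9  N=1 Z=0
after  2: x0=0x44 x1=0x8e x2=0xdc x3=0x98 x4=0xb9  N=0 Z=0
after  3: x0=0x44 x1=0x8e x2=0x98 x3=0x98 x4=0xb9  N=1 Z=0
-- IRQ taken; context saved, return-PC = 4 --
mismatch: x2: reported 0xb8 vs actual 0x98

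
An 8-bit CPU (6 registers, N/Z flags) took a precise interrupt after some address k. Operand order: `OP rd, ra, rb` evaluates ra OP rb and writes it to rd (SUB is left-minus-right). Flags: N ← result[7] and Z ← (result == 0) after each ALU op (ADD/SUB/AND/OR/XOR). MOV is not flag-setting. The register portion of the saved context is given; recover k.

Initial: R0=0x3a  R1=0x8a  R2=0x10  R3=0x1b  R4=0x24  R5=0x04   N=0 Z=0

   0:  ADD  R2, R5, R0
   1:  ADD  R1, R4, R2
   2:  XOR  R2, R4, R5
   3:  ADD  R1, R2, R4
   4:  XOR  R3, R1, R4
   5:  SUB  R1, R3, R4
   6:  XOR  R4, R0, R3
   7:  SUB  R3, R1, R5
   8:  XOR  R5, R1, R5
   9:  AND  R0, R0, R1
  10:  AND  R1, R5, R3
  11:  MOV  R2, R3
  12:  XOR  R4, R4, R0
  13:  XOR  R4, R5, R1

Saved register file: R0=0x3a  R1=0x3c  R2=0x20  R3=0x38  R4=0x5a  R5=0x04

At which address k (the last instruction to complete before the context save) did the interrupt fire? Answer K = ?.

after  0: R0=0x3a R1=0x8a R2=0x3e R3=0x1b R4=0x24 R5=0x04  N=0 Z=0
after  1: R0=0x3a R1=0x62 R2=0x3e R3=0x1b R4=0x24 R5=0x04  N=0 Z=0
after  2: R0=0x3a R1=0x62 R2=0x20 R3=0x1b R4=0x24 R5=0x04  N=0 Z=0
after  3: R0=0x3a R1=0x44 R2=0x20 R3=0x1b R4=0x24 R5=0x04  N=0 Z=0
after  4: R0=0x3a R1=0x44 R2=0x20 R3=0x60 R4=0x24 R5=0x04  N=0 Z=0
after  5: R0=0x3a R1=0x3c R2=0x20 R3=0x60 R4=0x24 R5=0x04  N=0 Z=0
after  6: R0=0x3a R1=0x3c R2=0x20 R3=0x60 R4=0x5a R5=0x04  N=0 Z=0
after  7: R0=0x3a R1=0x3c R2=0x20 R3=0x38 R4=0x5a R5=0x04  N=0 Z=0
-- IRQ taken; context saved, return-PC = 8 --

K = 7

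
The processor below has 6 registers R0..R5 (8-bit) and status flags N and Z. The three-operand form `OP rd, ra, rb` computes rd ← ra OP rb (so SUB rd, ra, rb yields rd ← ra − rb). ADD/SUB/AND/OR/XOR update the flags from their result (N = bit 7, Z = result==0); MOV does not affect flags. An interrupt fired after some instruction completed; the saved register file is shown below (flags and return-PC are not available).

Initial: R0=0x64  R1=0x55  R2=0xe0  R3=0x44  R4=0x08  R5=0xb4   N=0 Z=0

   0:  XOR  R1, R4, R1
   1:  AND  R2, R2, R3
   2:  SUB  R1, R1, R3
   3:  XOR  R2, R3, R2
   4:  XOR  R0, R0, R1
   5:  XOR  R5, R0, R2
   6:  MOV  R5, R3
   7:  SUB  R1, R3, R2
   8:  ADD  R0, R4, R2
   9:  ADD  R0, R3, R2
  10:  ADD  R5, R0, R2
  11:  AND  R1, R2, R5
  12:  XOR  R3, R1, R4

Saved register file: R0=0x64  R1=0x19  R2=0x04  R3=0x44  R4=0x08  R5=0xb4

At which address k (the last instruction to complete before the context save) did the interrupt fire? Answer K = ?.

after  0: R0=0x64 R1=0x5d R2=0xe0 R3=0x44 R4=0x08 R5=0xb4  N=0 Z=0
after  1: R0=0x64 R1=0x5d R2=0x40 R3=0x44 R4=0x08 R5=0xb4  N=0 Z=0
after  2: R0=0x64 R1=0x19 R2=0x40 R3=0x44 R4=0x08 R5=0xb4  N=0 Z=0
after  3: R0=0x64 R1=0x19 R2=0x04 R3=0x44 R4=0x08 R5=0xb4  N=0 Z=0
-- IRQ taken; context saved, return-PC = 4 --

K = 3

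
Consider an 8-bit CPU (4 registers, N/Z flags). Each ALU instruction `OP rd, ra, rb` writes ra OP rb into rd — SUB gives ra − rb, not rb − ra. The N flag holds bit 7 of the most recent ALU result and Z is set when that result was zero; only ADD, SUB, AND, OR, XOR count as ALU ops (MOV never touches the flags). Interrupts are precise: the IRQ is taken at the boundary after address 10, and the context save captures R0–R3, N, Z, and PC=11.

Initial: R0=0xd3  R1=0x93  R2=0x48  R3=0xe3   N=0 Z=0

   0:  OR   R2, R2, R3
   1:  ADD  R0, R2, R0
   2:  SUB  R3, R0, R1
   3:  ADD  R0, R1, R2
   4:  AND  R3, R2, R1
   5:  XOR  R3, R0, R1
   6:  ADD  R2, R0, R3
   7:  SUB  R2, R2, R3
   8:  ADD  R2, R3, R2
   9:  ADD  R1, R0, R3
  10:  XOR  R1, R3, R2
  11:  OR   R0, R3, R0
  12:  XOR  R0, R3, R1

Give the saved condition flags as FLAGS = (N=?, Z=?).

after  0: R0=0xd3 R1=0x93 R2=0xeb R3=0xe3  N=1 Z=0
after  1: R0=0xbe R1=0x93 R2=0xeb R3=0xe3  N=1 Z=0
after  2: R0=0xbe R1=0x93 R2=0xeb R3=0x2b  N=0 Z=0
after  3: R0=0x7e R1=0x93 R2=0xeb R3=0x2b  N=0 Z=0
after  4: R0=0x7e R1=0x93 R2=0xeb R3=0x83  N=1 Z=0
after  5: R0=0x7e R1=0x93 R2=0xeb R3=0xed  N=1 Z=0
after  6: R0=0x7e R1=0x93 R2=0x6b R3=0xed  N=0 Z=0
after  7: R0=0x7e R1=0x93 R2=0x7e R3=0xed  N=0 Z=0
after  8: R0=0x7e R1=0x93 R2=0x6b R3=0xed  N=0 Z=0
after  9: R0=0x7e R1=0x6b R2=0x6b R3=0xed  N=0 Z=0
after 10: R0=0x7e R1=0x86 R2=0x6b R3=0xed  N=1 Z=0
-- IRQ taken; context saved, return-PC = 11 --

FLAGS = (N=1, Z=0)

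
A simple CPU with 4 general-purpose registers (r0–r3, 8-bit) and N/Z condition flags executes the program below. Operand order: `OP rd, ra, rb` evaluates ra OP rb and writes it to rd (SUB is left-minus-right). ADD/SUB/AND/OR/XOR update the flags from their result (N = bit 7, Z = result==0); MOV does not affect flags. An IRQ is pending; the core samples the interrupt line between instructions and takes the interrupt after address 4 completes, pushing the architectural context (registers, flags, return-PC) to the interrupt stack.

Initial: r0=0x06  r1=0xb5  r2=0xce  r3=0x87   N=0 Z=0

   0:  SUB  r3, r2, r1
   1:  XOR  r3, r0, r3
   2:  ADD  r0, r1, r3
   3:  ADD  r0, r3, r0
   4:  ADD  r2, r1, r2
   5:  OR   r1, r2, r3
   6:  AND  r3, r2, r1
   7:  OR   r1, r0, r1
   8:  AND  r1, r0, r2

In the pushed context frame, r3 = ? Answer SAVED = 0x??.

after  0: r0=0x06 r1=0xb5 r2=0xce r3=0x19  N=0 Z=0
after  1: r0=0x06 r1=0xb5 r2=0xce r3=0x1f  N=0 Z=0
after  2: r0=0xd4 r1=0xb5 r2=0xce r3=0x1f  N=1 Z=0
after  3: r0=0xf3 r1=0xb5 r2=0xce r3=0x1f  N=1 Z=0
after  4: r0=0xf3 r1=0xb5 r2=0x83 r3=0x1f  N=1 Z=0
-- IRQ taken; context saved, return-PC = 5 --

SAVED = 0x1f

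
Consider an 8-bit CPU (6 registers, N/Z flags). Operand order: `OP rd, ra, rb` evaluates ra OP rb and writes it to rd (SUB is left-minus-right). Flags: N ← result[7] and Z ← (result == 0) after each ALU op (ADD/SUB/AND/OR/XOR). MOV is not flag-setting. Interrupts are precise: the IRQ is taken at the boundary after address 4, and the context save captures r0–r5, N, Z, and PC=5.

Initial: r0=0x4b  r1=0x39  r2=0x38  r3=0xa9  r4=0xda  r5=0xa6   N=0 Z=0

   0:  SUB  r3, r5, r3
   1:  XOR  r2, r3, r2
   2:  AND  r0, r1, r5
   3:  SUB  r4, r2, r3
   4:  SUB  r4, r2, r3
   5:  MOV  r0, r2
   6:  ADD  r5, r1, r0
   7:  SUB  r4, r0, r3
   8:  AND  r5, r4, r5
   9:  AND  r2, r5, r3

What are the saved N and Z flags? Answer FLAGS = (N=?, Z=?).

FLAGS = (N=1, Z=0)

after  0: r0=0x4b r1=0x39 r2=0x38 r3=0xfd r4=0xda r5=0xa6  N=1 Z=0
after  1: r0=0x4b r1=0x39 r2=0xc5 r3=0xfd r4=0xda r5=0xa6  N=1 Z=0
after  2: r0=0x20 r1=0x39 r2=0xc5 r3=0xfd r4=0xda r5=0xa6  N=0 Z=0
after  3: r0=0x20 r1=0x39 r2=0xc5 r3=0xfd r4=0xc8 r5=0xa6  N=1 Z=0
after  4: r0=0x20 r1=0x39 r2=0xc5 r3=0xfd r4=0xc8 r5=0xa6  N=1 Z=0
-- IRQ taken; context saved, return-PC = 5 --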